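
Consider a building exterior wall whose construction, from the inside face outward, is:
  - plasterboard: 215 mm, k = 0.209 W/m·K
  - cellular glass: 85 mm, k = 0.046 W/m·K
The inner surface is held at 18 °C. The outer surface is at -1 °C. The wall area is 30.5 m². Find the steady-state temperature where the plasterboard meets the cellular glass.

T ≈ 11.2 °C

Thermal resistances in series:
R_plasterboard = L/(kA) = 0.215/(0.209×30.5) = 0.03373 K/W
R_cellular glass = L/(kA) = 0.085/(0.046×30.5) = 0.06058 K/W
R_total = 0.09431 K/W;  Q = ΔT/R_total = 19/0.09431 = 201.5 W
T_interface = T_inner − Q·ΣR(inner→interface) = 18 − 201×0.03373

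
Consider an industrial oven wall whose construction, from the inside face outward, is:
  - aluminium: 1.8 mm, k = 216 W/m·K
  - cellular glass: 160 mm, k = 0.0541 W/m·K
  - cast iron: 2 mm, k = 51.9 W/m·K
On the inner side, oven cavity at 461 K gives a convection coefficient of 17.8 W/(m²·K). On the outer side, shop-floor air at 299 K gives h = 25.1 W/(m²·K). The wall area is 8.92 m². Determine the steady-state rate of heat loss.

Treating each layer as a thermal resistance in series:
R_inner film = 1/(h_i·A) = 1/(17.8×8.92) = 0.006298 K/W
R_aluminium = L/(kA) = 0.0018/(216×8.92) = 9.342×10^-7 K/W
R_cellular glass = L/(kA) = 0.16/(0.0541×8.92) = 0.3316 K/W
R_cast iron = L/(kA) = 0.002/(51.9×8.92) = 4.32×10^-6 K/W
R_outer film = 1/(h_o·A) = 1/(25.1×8.92) = 0.004466 K/W
R_total = 0.3423 K/W
Q = ΔT / R_total = 162 / 0.3423

Q ≈ 473 W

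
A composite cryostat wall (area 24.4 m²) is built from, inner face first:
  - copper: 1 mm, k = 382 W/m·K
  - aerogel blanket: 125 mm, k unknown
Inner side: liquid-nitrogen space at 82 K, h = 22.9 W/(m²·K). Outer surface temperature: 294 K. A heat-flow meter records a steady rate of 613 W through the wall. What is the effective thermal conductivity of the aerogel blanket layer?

k ≈ 0.0149 W/(m·K)

Using the resistance-network approach (series):
R_inner film = 1/(h_i·A) = 1/(22.9×24.4) = 0.00179 K/W
R_copper = L/(kA) = 0.001/(382×24.4) = 1.073×10^-7 K/W
Sum of known resistances R_other = 0.00179 K/W
Total R = ΔT/Q = 212/613 = 0.3458 K/W
R_aerogel blanket = R_total − R_other = 0.3441 K/W
k = L/(R·A) = 0.125/(0.3441×24.4)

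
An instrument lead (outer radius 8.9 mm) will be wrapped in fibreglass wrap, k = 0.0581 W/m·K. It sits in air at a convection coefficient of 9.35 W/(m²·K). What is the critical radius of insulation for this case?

For a cylinder r_cr = k/h = 0.0581/9.35
r_cr = 6.21 mm; since the bare radius (8.9 mm) is above r_cr, any added insulation will reduce heat loss.

r_cr ≈ 6.21 mm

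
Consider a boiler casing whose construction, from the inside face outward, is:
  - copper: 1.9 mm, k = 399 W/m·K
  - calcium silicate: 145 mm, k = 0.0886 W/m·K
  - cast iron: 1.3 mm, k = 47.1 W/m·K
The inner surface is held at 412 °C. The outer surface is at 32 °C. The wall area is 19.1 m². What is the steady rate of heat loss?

Q ≈ 4430 W

Treating each layer as a thermal resistance in series:
R_copper = L/(kA) = 0.0019/(399×19.1) = 2.493×10^-7 K/W
R_calcium silicate = L/(kA) = 0.145/(0.0886×19.1) = 0.08568 K/W
R_cast iron = L/(kA) = 0.0013/(47.1×19.1) = 1.445×10^-6 K/W
R_total = 0.08569 K/W
Q = ΔT / R_total = 380 / 0.08569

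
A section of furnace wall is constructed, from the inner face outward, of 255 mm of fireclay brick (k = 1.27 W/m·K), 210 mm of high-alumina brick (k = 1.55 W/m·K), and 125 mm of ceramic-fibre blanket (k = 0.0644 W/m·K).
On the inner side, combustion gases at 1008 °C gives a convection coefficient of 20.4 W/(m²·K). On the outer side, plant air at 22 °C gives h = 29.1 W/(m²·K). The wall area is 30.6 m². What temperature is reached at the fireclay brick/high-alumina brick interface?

T ≈ 904 °C

Treating each layer as a thermal resistance in series:
R_inner film = 1/(h_i·A) = 1/(20.4×30.6) = 0.001602 K/W
R_fireclay brick = L/(kA) = 0.255/(1.27×30.6) = 0.006562 K/W
R_high-alumina brick = L/(kA) = 0.21/(1.55×30.6) = 0.004428 K/W
R_ceramic-fibre blanket = L/(kA) = 0.125/(0.0644×30.6) = 0.06343 K/W
R_outer film = 1/(h_o·A) = 1/(29.1×30.6) = 0.001123 K/W
R_total = 0.07715 K/W;  Q = ΔT/R_total = 986/0.07715 = 12780 W
T_interface = T_inner − Q·ΣR(inner→interface) = 1008 − 12800×0.008164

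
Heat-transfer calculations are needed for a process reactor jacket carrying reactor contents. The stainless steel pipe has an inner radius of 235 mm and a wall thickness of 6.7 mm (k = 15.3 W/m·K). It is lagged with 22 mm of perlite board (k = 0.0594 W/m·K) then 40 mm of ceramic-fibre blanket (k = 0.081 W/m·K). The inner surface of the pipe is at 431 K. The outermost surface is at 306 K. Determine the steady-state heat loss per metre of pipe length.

q′ ≈ 245 W/m

Per-layer cylindrical resistances, series-summed:
R_stainless steel pipe wall = ln(241.7/235)/(2π×15.3×1) = 2.924×10^-4 K/W
R_perlite board = ln(263.7/241.7)/(2π×0.0594×1) = 0.2334 K/W
R_ceramic-fibre blanket = ln(303.7/263.7)/(2π×0.081×1) = 0.2775 K/W
R_total = 0.5112 K/W
Q = ΔT/R_total = 125/0.5112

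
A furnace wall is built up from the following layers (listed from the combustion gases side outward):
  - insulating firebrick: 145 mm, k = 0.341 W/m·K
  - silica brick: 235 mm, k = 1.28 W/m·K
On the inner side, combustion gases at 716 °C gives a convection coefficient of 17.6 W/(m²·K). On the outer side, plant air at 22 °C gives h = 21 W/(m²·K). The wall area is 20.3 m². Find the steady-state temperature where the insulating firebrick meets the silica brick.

T ≈ 247 °C

Thermal resistances in series:
R_inner film = 1/(h_i·A) = 1/(17.6×20.3) = 0.002799 K/W
R_insulating firebrick = L/(kA) = 0.145/(0.341×20.3) = 0.02095 K/W
R_silica brick = L/(kA) = 0.235/(1.28×20.3) = 0.009044 K/W
R_outer film = 1/(h_o·A) = 1/(21×20.3) = 0.002346 K/W
R_total = 0.03514 K/W;  Q = ΔT/R_total = 694/0.03514 = 19750 W
T_interface = T_inner − Q·ΣR(inner→interface) = 716 − 19800×0.02375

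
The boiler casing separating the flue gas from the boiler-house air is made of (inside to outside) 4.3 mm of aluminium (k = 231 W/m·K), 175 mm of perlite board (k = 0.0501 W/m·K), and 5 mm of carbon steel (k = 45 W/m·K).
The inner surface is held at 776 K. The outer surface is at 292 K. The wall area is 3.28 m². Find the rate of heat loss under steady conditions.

Q ≈ 454 W

Thermal resistances in series:
R_aluminium = L/(kA) = 0.0043/(231×3.28) = 5.675×10^-6 K/W
R_perlite board = L/(kA) = 0.175/(0.0501×3.28) = 1.065 K/W
R_carbon steel = L/(kA) = 0.005/(45×3.28) = 3.388×10^-5 K/W
R_total = 1.065 K/W
Q = ΔT / R_total = 484 / 1.065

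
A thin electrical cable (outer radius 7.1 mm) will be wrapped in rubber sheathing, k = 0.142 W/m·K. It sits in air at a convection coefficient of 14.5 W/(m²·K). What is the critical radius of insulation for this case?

For a cylinder r_cr = k/h = 0.142/14.5
r_cr = 9.79 mm; since the bare radius (7.1 mm) is below r_cr, adding a thin layer of insulation will *increase* heat loss.

r_cr ≈ 9.79 mm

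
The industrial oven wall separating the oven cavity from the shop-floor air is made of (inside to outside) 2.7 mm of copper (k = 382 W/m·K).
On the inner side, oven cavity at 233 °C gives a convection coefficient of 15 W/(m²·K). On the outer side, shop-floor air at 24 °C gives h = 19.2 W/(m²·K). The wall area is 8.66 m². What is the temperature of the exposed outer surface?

T ≈ 116 °C

Using the resistance-network approach (series):
R_inner film = 1/(h_i·A) = 1/(15×8.66) = 0.007698 K/W
R_copper = L/(kA) = 0.0027/(382×8.66) = 8.162×10^-7 K/W
R_outer film = 1/(h_o·A) = 1/(19.2×8.66) = 0.006014 K/W
R_total = 0.01371 K/W;  Q = ΔT/R_total = 209/0.01371 = 15240 W
T_interface = T_inner − Q·ΣR(inner→interface) = 233 − 15200×0.007699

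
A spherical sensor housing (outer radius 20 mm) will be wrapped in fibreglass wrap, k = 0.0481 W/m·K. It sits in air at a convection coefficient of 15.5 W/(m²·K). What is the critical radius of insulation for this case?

r_cr ≈ 6.21 mm

For a sphere r_cr = 2k/h = 2×0.0481/15.5
r_cr = 6.21 mm; since the bare radius (20 mm) is above r_cr, any added insulation will reduce heat loss.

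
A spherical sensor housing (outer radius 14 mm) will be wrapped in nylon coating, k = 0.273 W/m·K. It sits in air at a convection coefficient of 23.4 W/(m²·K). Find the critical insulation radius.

For a sphere r_cr = 2k/h = 2×0.273/23.4
r_cr = 23.3 mm; since the bare radius (14 mm) is below r_cr, adding a thin layer of insulation will *increase* heat loss.

r_cr ≈ 23.3 mm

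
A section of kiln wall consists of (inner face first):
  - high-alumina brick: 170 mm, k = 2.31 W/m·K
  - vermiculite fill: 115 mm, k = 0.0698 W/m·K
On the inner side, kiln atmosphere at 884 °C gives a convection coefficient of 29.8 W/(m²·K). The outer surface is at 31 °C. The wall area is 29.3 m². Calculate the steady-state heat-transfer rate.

Series thermal resistances:
R_inner film = 1/(h_i·A) = 1/(29.8×29.3) = 0.001145 K/W
R_high-alumina brick = L/(kA) = 0.17/(2.31×29.3) = 0.002512 K/W
R_vermiculite fill = L/(kA) = 0.115/(0.0698×29.3) = 0.05623 K/W
R_total = 0.05989 K/W
Q = ΔT / R_total = 853 / 0.05989

Q ≈ 14200 W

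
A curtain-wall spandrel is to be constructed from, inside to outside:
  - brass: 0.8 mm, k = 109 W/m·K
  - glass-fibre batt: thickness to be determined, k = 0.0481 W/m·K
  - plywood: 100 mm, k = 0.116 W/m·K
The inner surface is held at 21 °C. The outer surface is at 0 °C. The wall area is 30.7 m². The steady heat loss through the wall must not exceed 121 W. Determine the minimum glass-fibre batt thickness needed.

Series thermal resistances:
R_brass = L/(kA) = 0.0008/(109×30.7) = 2.391×10^-7 K/W
R_plywood = L/(kA) = 0.1/(0.116×30.7) = 0.02808 K/W
Sum of the known resistances R_other = 0.02808 K/W
Required total resistance R_tot = ΔT/Q_allow = 21/121 = 0.1736 K/W
R_glass-fibre batt = R_tot − R_other = 0.1455 K/W
L = R·k·A = 0.1455×0.0481×30.7

L ≈ 215 mm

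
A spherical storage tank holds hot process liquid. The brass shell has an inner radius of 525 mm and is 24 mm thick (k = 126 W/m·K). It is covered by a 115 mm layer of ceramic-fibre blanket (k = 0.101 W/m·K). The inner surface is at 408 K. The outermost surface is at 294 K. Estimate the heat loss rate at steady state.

Radial (spherical) resistances in series:
R_brass shell = (1/0.525 − 1/0.549)/(4π×126) = 5.259×10^-5 K/W
R_ceramic-fibre blanket = (1/0.549 − 1/0.664)/(4π×0.101) = 0.2486 K/W
R_total = 0.2486 K/W
Q = ΔT/R_total = 114/0.2486

Q ≈ 459 W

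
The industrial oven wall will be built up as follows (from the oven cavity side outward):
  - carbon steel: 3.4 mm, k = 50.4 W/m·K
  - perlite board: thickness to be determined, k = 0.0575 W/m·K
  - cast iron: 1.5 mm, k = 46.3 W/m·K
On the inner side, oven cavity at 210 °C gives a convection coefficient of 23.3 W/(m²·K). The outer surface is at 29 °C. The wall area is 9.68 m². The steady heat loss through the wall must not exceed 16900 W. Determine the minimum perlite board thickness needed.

Series thermal resistances:
R_inner film = 1/(h_i·A) = 1/(23.3×9.68) = 0.004434 K/W
R_carbon steel = L/(kA) = 0.0034/(50.4×9.68) = 6.969×10^-6 K/W
R_cast iron = L/(kA) = 0.0015/(46.3×9.68) = 3.347×10^-6 K/W
Sum of the known resistances R_other = 0.004444 K/W
Required total resistance R_tot = ΔT/Q_allow = 181/16900 = 0.01071 K/W
R_perlite board = R_tot − R_other = 0.006266 K/W
L = R·k·A = 0.006266×0.0575×9.68

L ≈ 3.49 mm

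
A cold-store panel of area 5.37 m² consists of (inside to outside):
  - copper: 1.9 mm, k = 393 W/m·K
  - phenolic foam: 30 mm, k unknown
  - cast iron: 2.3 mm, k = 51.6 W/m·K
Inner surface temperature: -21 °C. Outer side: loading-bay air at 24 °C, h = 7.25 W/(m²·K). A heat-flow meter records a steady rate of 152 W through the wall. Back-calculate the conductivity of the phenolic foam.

Treating each layer as a thermal resistance in series:
R_copper = L/(kA) = 0.0019/(393×5.37) = 9.003×10^-7 K/W
R_cast iron = L/(kA) = 0.0023/(51.6×5.37) = 8.3×10^-6 K/W
R_outer film = 1/(h_o·A) = 1/(7.25×5.37) = 0.02569 K/W
Sum of known resistances R_other = 0.02569 K/W
Total R = ΔT/Q = 45/152 = 0.2961 K/W
R_phenolic foam = R_total − R_other = 0.2704 K/W
k = L/(R·A) = 0.03/(0.2704×5.37)

k ≈ 0.0207 W/(m·K)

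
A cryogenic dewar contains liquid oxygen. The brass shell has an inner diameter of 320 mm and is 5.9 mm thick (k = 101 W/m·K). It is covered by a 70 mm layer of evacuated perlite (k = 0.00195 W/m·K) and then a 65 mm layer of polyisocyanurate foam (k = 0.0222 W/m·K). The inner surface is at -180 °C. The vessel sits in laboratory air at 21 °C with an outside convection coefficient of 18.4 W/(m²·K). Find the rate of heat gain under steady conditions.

For a spherical shell R = (1/r₁ − 1/r₂)/(4πk); film R = 1/(h·4πr²). In series:
R_brass shell = (1/0.16 − 1/0.1659)/(4π×101) = 1.751×10^-4 K/W
R_evacuated perlite = (1/0.1659 − 1/0.2359)/(4π×0.00195) = 72.99 K/W
R_polyisocyanurate foam = (1/0.2359 − 1/0.3009)/(4π×0.0222) = 3.282 K/W
R_outer film = 1/(h·4πr_o²) = 1/(18.4×4π×0.3009²) = 0.04777 K/W
R_total = 76.32 K/W
Q = ΔT/R_total = 201/76.32

Q ≈ 2.63 W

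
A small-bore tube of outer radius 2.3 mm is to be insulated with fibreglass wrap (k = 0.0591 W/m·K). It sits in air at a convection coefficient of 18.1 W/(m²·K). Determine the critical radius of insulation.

For a cylinder r_cr = k/h = 0.0591/18.1
r_cr = 3.27 mm; since the bare radius (2.3 mm) is below r_cr, adding a thin layer of insulation will *increase* heat loss.

r_cr ≈ 3.27 mm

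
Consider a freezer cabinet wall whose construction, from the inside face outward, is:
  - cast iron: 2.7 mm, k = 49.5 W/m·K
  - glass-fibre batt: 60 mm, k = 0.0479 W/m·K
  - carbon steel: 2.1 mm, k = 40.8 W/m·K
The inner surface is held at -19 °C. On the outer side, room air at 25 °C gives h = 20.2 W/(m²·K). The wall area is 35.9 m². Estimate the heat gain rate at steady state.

Q ≈ 1210 W

Series thermal resistances:
R_cast iron = L/(kA) = 0.0027/(49.5×35.9) = 1.519×10^-6 K/W
R_glass-fibre batt = L/(kA) = 0.06/(0.0479×35.9) = 0.03489 K/W
R_carbon steel = L/(kA) = 0.0021/(40.8×35.9) = 1.434×10^-6 K/W
R_outer film = 1/(h_o·A) = 1/(20.2×35.9) = 0.001379 K/W
R_total = 0.03627 K/W
Q = ΔT / R_total = 44 / 0.03627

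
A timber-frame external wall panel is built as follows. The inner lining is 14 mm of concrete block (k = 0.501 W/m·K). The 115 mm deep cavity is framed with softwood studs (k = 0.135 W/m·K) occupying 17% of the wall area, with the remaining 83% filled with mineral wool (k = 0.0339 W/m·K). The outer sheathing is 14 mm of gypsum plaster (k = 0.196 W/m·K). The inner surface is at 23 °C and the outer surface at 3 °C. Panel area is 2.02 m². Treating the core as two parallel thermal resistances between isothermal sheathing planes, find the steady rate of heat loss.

Sheathing layers in series; stud and cavity paths in parallel between them.
R_inner = 0.014/(0.501×2.02) = 0.01383 K/W
R_stud  = 0.115/(0.135×0.17×2.02) = 2.481 K/W
R_cav   = 0.115/(0.0339×0.83×2.02) = 2.023 K/W
1/R_core = 1/R_stud + 1/R_cav → R_core = 1.114 K/W
R_outer = 0.014/(0.196×2.02) = 0.03536 K/W
R_total = 1.164 K/W
Q = ΔT/R_total = 20/1.164

Q ≈ 17.2 W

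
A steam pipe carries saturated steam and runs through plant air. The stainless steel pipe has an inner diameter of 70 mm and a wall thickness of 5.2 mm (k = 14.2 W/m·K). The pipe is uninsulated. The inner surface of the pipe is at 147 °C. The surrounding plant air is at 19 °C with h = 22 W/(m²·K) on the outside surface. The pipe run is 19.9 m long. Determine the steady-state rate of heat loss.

Cylindrical conduction, so R = ln(r₂/r₁)/(2πkL) per layer, in series:
R_stainless steel pipe wall = ln(40.2/35)/(2π×14.2×19.9) = 7.802×10^-5 K/W
R_outer film = 1/(h_o·2πr_oL) = 1/(22×2π×0.0402×19.9) = 0.009043 K/W
R_total = 0.009121 K/W
Q = ΔT/R_total = 128/0.009121

Q ≈ 14000 W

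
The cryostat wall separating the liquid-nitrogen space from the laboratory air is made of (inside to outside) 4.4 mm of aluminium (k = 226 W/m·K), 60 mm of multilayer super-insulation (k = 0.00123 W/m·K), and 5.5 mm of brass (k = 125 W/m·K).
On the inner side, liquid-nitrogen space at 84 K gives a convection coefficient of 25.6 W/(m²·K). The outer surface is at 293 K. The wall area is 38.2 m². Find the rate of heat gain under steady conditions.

Thermal resistances in series:
R_inner film = 1/(h_i·A) = 1/(25.6×38.2) = 0.001023 K/W
R_aluminium = L/(kA) = 0.0044/(226×38.2) = 5.097×10^-7 K/W
R_multilayer super-insulation = L/(kA) = 0.06/(0.00123×38.2) = 1.277 K/W
R_brass = L/(kA) = 0.0055/(125×38.2) = 1.152×10^-6 K/W
R_total = 1.278 K/W
Q = ΔT / R_total = 209 / 1.278

Q ≈ 164 W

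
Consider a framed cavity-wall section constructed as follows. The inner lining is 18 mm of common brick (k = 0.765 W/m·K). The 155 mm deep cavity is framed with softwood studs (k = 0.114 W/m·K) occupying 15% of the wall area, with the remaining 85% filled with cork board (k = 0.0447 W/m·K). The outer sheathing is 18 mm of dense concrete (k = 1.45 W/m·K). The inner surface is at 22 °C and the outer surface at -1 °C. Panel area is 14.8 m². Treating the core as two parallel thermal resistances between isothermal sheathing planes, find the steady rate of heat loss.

Q ≈ 119 W

Sheathing layers in series; stud and cavity paths in parallel between them.
R_inner = 0.018/(0.765×14.8) = 0.00159 K/W
R_stud  = 0.155/(0.114×0.15×14.8) = 0.6125 K/W
R_cav   = 0.155/(0.0447×0.85×14.8) = 0.2756 K/W
1/R_core = 1/R_stud + 1/R_cav → R_core = 0.1901 K/W
R_outer = 0.018/(1.45×14.8) = 8.388×10^-4 K/W
R_total = 0.1925 K/W
Q = ΔT/R_total = 23/0.1925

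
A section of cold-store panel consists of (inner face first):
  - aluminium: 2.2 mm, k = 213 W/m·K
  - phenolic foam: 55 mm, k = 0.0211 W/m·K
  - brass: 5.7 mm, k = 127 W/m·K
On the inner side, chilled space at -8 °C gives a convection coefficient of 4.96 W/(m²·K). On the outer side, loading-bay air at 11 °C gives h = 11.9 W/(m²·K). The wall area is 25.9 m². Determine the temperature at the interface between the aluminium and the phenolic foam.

Model the wall as resistances in series:
R_inner film = 1/(h_i·A) = 1/(4.96×25.9) = 0.007784 K/W
R_aluminium = L/(kA) = 0.0022/(213×25.9) = 3.988×10^-7 K/W
R_phenolic foam = L/(kA) = 0.055/(0.0211×25.9) = 0.1006 K/W
R_brass = L/(kA) = 0.0057/(127×25.9) = 1.733×10^-6 K/W
R_outer film = 1/(h_o·A) = 1/(11.9×25.9) = 0.003245 K/W
R_total = 0.1117 K/W;  Q = ΔT/R_total = 19/0.1117 = 170.1 W
T_interface = T_inner + Q·ΣR(inner→interface) = -8 + 170×0.007785

T ≈ -6.68 °C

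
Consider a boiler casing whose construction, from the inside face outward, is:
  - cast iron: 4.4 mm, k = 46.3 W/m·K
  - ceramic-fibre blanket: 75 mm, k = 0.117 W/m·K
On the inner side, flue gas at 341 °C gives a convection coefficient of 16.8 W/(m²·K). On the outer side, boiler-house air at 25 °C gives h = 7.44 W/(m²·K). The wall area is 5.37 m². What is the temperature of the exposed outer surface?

Series thermal resistances:
R_inner film = 1/(h_i·A) = 1/(16.8×5.37) = 0.01108 K/W
R_cast iron = L/(kA) = 0.0044/(46.3×5.37) = 1.77×10^-5 K/W
R_ceramic-fibre blanket = L/(kA) = 0.075/(0.117×5.37) = 0.1194 K/W
R_outer film = 1/(h_o·A) = 1/(7.44×5.37) = 0.02503 K/W
R_total = 0.1555 K/W;  Q = ΔT/R_total = 316/0.1555 = 2032 W
T_interface = T_inner − Q·ΣR(inner→interface) = 341 − 2030×0.1305

T ≈ 75.9 °C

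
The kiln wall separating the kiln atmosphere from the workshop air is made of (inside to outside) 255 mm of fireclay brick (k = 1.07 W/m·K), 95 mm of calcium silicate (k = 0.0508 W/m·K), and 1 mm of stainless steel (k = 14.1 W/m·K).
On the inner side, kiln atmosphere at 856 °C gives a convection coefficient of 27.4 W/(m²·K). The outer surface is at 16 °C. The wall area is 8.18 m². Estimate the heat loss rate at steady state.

Q ≈ 3200 W

Thermal resistances in series:
R_inner film = 1/(h_i·A) = 1/(27.4×8.18) = 0.004462 K/W
R_fireclay brick = L/(kA) = 0.255/(1.07×8.18) = 0.02913 K/W
R_calcium silicate = L/(kA) = 0.095/(0.0508×8.18) = 0.2286 K/W
R_stainless steel = L/(kA) = 0.001/(14.1×8.18) = 8.67×10^-6 K/W
R_total = 0.2622 K/W
Q = ΔT / R_total = 840 / 0.2622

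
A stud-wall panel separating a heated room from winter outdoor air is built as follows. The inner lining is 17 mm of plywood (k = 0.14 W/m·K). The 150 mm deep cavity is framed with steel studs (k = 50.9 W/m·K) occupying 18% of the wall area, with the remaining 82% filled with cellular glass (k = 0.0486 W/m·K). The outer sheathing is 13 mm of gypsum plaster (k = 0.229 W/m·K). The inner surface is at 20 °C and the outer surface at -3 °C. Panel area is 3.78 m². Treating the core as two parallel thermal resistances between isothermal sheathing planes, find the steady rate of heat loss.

Q ≈ 447 W

Sheathing layers in series; stud and cavity paths in parallel between them.
R_inner = 0.017/(0.14×3.78) = 0.03212 K/W
R_stud  = 0.15/(50.9×0.18×3.78) = 0.004331 K/W
R_cav   = 0.15/(0.0486×0.82×3.78) = 0.9957 K/W
1/R_core = 1/R_stud + 1/R_cav → R_core = 0.004312 K/W
R_outer = 0.013/(0.229×3.78) = 0.01502 K/W
R_total = 0.05145 K/W
Q = ΔT/R_total = 23/0.05145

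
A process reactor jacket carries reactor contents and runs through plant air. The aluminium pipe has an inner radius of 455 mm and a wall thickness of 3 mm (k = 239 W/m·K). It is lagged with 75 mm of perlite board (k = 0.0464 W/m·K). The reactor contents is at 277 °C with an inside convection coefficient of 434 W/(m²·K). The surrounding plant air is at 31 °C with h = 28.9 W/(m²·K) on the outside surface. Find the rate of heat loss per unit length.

Per-layer cylindrical resistances, series-summed:
R_inner film = 1/(h_i·2πr₁L) = 1/(434×2π×0.455×1) = 8.06×10^-4 K/W
R_aluminium pipe wall = ln(458/455)/(2π×239×1) = 4.376×10^-6 K/W
R_perlite board = ln(533/458)/(2π×0.0464×1) = 0.5202 K/W
R_outer film = 1/(h_o·2πr_oL) = 1/(28.9×2π×0.533×1) = 0.01033 K/W
R_total = 0.5313 K/W
Q = ΔT/R_total = 246/0.5313

q′ ≈ 463 W/m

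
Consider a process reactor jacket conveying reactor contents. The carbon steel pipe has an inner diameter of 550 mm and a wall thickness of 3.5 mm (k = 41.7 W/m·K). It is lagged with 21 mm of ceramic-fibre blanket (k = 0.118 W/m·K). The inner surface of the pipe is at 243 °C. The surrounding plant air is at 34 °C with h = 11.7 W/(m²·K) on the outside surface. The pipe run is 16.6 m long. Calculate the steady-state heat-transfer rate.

Q ≈ 24200 W

Cylindrical conduction, so R = ln(r₂/r₁)/(2πkL) per layer, in series:
R_carbon steel pipe wall = ln(278.5/275)/(2π×41.7×16.6) = 2.908×10^-6 K/W
R_ceramic-fibre blanket = ln(299.5/278.5)/(2π×0.118×16.6) = 0.005907 K/W
R_outer film = 1/(h_o·2πr_oL) = 1/(11.7×2π×0.2995×16.6) = 0.002736 K/W
R_total = 0.008646 K/W
Q = ΔT/R_total = 209/0.008646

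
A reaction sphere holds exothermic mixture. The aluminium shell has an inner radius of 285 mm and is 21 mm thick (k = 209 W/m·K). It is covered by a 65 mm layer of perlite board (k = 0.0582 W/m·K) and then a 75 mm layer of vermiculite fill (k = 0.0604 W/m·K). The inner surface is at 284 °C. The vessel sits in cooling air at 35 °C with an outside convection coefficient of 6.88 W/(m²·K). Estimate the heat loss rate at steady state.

Radial (spherical) resistances in series:
R_aluminium shell = (1/0.285 − 1/0.306)/(4π×209) = 9.168×10^-5 K/W
R_perlite board = (1/0.306 − 1/0.371)/(4π×0.0582) = 0.7829 K/W
R_vermiculite fill = (1/0.371 − 1/0.446)/(4π×0.0604) = 0.5972 K/W
R_outer film = 1/(h·4πr_o²) = 1/(6.88×4π×0.446²) = 0.05815 K/W
R_total = 1.438 K/W
Q = ΔT/R_total = 249/1.438

Q ≈ 173 W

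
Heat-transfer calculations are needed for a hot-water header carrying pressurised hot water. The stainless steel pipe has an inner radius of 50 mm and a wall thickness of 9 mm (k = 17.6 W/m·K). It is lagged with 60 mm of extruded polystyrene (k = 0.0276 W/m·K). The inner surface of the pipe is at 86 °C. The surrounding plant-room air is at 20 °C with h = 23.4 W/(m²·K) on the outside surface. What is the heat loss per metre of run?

Per-layer cylindrical resistances, series-summed:
R_stainless steel pipe wall = ln(59/50)/(2π×17.6×1) = 0.001497 K/W
R_extruded polystyrene = ln(119/59)/(2π×0.0276×1) = 4.046 K/W
R_outer film = 1/(h_o·2πr_oL) = 1/(23.4×2π×0.119×1) = 0.05716 K/W
R_total = 4.104 K/W
Q = ΔT/R_total = 66/4.104

q′ ≈ 16.1 W/m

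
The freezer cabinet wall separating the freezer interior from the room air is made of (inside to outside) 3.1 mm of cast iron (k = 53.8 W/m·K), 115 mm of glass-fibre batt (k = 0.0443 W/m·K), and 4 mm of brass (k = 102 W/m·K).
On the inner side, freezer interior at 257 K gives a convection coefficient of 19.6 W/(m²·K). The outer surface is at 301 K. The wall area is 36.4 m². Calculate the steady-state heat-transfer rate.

Treating each layer as a thermal resistance in series:
R_inner film = 1/(h_i·A) = 1/(19.6×36.4) = 0.001402 K/W
R_cast iron = L/(kA) = 0.0031/(53.8×36.4) = 1.583×10^-6 K/W
R_glass-fibre batt = L/(kA) = 0.115/(0.0443×36.4) = 0.07132 K/W
R_brass = L/(kA) = 0.004/(102×36.4) = 1.077×10^-6 K/W
R_total = 0.07272 K/W
Q = ΔT / R_total = 44 / 0.07272

Q ≈ 605 W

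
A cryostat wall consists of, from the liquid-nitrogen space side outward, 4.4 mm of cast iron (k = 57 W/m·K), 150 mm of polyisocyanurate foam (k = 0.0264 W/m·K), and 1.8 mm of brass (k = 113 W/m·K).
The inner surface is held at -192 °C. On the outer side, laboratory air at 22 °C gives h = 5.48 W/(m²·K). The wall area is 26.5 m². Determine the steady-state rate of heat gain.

Treating each layer as a thermal resistance in series:
R_cast iron = L/(kA) = 0.0044/(57×26.5) = 2.913×10^-6 K/W
R_polyisocyanurate foam = L/(kA) = 0.15/(0.0264×26.5) = 0.2144 K/W
R_brass = L/(kA) = 0.0018/(113×26.5) = 6.011×10^-7 K/W
R_outer film = 1/(h_o·A) = 1/(5.48×26.5) = 0.006886 K/W
R_total = 0.2213 K/W
Q = ΔT / R_total = 214 / 0.2213

Q ≈ 967 W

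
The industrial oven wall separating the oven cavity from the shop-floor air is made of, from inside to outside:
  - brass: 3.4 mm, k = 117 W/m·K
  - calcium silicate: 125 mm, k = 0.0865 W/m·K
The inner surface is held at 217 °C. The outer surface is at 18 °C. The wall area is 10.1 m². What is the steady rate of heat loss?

Using the resistance-network approach (series):
R_brass = L/(kA) = 0.0034/(117×10.1) = 2.877×10^-6 K/W
R_calcium silicate = L/(kA) = 0.125/(0.0865×10.1) = 0.1431 K/W
R_total = 0.1431 K/W
Q = ΔT / R_total = 199 / 0.1431

Q ≈ 1390 W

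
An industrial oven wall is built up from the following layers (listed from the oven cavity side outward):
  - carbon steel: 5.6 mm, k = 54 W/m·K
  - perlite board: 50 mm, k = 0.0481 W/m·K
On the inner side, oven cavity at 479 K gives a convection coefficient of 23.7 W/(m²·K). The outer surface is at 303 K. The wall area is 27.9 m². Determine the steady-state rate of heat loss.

Thermal resistances in series:
R_inner film = 1/(h_i·A) = 1/(23.7×27.9) = 0.001512 K/W
R_carbon steel = L/(kA) = 0.0056/(54×27.9) = 3.717×10^-6 K/W
R_perlite board = L/(kA) = 0.05/(0.0481×27.9) = 0.03726 K/W
R_total = 0.03877 K/W
Q = ΔT / R_total = 176 / 0.03877

Q ≈ 4540 W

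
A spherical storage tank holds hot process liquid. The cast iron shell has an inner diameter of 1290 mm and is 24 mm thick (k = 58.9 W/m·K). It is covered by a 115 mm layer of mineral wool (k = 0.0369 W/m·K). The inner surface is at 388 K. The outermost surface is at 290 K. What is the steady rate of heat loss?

Radial (spherical) resistances in series:
R_cast iron shell = (1/0.645 − 1/0.669)/(4π×58.9) = 7.515×10^-5 K/W
R_mineral wool = (1/0.669 − 1/0.784)/(4π×0.0369) = 0.4728 K/W
R_total = 0.4729 K/W
Q = ΔT/R_total = 98/0.4729

Q ≈ 207 W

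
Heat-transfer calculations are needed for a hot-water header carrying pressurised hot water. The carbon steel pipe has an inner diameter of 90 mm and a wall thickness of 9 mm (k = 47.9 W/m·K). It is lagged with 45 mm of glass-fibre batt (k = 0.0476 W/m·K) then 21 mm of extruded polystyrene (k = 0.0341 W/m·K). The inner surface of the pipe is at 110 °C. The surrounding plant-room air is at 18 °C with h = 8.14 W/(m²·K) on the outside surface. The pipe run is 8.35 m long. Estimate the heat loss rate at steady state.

Q ≈ 249 W

Radial resistances (cylindrical: R_cond = ln(r_o/r_i)/(2πkL), R_conv = 1/(h·2πrL)):
R_carbon steel pipe wall = ln(54/45)/(2π×47.9×8.35) = 7.255×10^-5 K/W
R_glass-fibre batt = ln(99/54)/(2π×0.0476×8.35) = 0.2427 K/W
R_extruded polystyrene = ln(120/99)/(2π×0.0341×8.35) = 0.1075 K/W
R_outer film = 1/(h_o·2πr_oL) = 1/(8.14×2π×0.12×8.35) = 0.01951 K/W
R_total = 0.3698 K/W
Q = ΔT/R_total = 92/0.3698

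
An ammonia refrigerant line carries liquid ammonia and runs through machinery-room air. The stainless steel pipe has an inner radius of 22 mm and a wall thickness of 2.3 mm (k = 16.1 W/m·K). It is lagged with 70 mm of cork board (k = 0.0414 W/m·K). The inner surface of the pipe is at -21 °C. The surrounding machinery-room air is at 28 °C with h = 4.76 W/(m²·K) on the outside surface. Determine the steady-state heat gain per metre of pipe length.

q′ ≈ 8.8 W/m

Cylindrical conduction, so R = ln(r₂/r₁)/(2πkL) per layer, in series:
R_stainless steel pipe wall = ln(24.3/22)/(2π×16.1×1) = 9.829×10^-4 K/W
R_cork board = ln(94.3/24.3)/(2π×0.0414×1) = 5.213 K/W
R_outer film = 1/(h_o·2πr_oL) = 1/(4.76×2π×0.0943×1) = 0.3546 K/W
R_total = 5.568 K/W
Q = ΔT/R_total = 49/5.568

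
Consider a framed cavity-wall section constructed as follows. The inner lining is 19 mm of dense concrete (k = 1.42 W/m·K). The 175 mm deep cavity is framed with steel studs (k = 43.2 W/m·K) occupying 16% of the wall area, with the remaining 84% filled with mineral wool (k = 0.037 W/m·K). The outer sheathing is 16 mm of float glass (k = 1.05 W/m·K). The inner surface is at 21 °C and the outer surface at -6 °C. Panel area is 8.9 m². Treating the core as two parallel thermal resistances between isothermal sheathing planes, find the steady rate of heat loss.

Q ≈ 4460 W

Sheathing layers in series; stud and cavity paths in parallel between them.
R_inner = 0.019/(1.42×8.9) = 0.001503 K/W
R_stud  = 0.175/(43.2×0.16×8.9) = 0.002845 K/W
R_cav   = 0.175/(0.037×0.84×8.9) = 0.6327 K/W
1/R_core = 1/R_stud + 1/R_cav → R_core = 0.002832 K/W
R_outer = 0.016/(1.05×8.9) = 0.001712 K/W
R_total = 0.006048 K/W
Q = ΔT/R_total = 27/0.006048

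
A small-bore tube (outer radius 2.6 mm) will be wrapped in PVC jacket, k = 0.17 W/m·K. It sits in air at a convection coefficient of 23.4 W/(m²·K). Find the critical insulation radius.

r_cr ≈ 7.26 mm

For a cylinder r_cr = k/h = 0.17/23.4
r_cr = 7.26 mm; since the bare radius (2.6 mm) is below r_cr, adding a thin layer of insulation will *increase* heat loss.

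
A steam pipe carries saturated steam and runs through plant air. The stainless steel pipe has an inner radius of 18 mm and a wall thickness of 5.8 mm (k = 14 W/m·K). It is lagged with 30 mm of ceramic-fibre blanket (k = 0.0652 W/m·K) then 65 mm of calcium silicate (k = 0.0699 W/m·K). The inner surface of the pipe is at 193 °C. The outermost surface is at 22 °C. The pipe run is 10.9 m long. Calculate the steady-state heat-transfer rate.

Per-layer cylindrical resistances, series-summed:
R_stainless steel pipe wall = ln(23.8/18)/(2π×14×10.9) = 2.913×10^-4 K/W
R_ceramic-fibre blanket = ln(53.8/23.8)/(2π×0.0652×10.9) = 0.1826 K/W
R_calcium silicate = ln(118.8/53.8)/(2π×0.0699×10.9) = 0.1655 K/W
R_total = 0.3484 K/W
Q = ΔT/R_total = 171/0.3484

Q ≈ 491 W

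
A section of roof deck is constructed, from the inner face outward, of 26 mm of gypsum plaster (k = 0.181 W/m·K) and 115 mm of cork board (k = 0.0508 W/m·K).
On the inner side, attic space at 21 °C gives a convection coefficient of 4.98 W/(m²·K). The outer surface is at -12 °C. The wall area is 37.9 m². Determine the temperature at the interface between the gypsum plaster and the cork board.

Series thermal resistances:
R_inner film = 1/(h_i·A) = 1/(4.98×37.9) = 0.005298 K/W
R_gypsum plaster = L/(kA) = 0.026/(0.181×37.9) = 0.00379 K/W
R_cork board = L/(kA) = 0.115/(0.0508×37.9) = 0.05973 K/W
R_total = 0.06882 K/W;  Q = ΔT/R_total = 33/0.06882 = 479.5 W
T_interface = T_inner − Q·ΣR(inner→interface) = 21 − 480×0.009088

T ≈ 16.6 °C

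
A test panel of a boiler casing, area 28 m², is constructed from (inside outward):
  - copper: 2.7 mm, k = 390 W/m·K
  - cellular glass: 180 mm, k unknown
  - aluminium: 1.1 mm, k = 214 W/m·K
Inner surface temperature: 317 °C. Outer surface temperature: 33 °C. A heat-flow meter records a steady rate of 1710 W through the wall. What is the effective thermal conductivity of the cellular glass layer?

Treating each layer as a thermal resistance in series:
R_copper = L/(kA) = 0.0027/(390×28) = 2.473×10^-7 K/W
R_aluminium = L/(kA) = 0.0011/(214×28) = 1.836×10^-7 K/W
Sum of known resistances R_other = 4.308×10^-7 K/W
Total R = ΔT/Q = 284/1710 = 0.1661 K/W
R_cellular glass = R_total − R_other = 0.1661 K/W
k = L/(R·A) = 0.18/(0.1661×28)

k ≈ 0.0387 W/(m·K)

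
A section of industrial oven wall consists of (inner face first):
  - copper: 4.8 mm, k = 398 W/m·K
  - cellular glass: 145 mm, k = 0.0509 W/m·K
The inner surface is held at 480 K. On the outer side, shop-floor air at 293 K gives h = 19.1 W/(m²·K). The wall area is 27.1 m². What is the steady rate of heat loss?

Series thermal resistances:
R_copper = L/(kA) = 0.0048/(398×27.1) = 4.45×10^-7 K/W
R_cellular glass = L/(kA) = 0.145/(0.0509×27.1) = 0.1051 K/W
R_outer film = 1/(h_o·A) = 1/(19.1×27.1) = 0.001932 K/W
R_total = 0.1071 K/W
Q = ΔT / R_total = 187 / 0.1071

Q ≈ 1750 W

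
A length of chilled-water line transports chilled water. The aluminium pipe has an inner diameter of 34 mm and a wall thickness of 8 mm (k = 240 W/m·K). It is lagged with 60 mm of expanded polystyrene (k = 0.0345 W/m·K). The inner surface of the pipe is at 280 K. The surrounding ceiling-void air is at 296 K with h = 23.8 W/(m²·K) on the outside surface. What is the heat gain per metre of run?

Per-layer cylindrical resistances, series-summed:
R_aluminium pipe wall = ln(25/17)/(2π×240×1) = 2.558×10^-4 K/W
R_expanded polystyrene = ln(85/25)/(2π×0.0345×1) = 5.646 K/W
R_outer film = 1/(h_o·2πr_oL) = 1/(23.8×2π×0.085×1) = 0.07867 K/W
R_total = 5.724 K/W
Q = ΔT/R_total = 16/5.724

q′ ≈ 2.8 W/m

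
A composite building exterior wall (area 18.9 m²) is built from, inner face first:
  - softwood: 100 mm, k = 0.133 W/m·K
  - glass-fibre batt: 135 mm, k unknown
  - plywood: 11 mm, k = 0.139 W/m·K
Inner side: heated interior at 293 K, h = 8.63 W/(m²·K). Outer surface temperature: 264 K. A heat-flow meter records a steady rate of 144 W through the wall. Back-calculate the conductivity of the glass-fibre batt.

Treating each layer as a thermal resistance in series:
R_inner film = 1/(h_i·A) = 1/(8.63×18.9) = 0.006131 K/W
R_softwood = L/(kA) = 0.1/(0.133×18.9) = 0.03978 K/W
R_plywood = L/(kA) = 0.011/(0.139×18.9) = 0.004187 K/W
Sum of known resistances R_other = 0.0501 K/W
Total R = ΔT/Q = 29/144 = 0.2014 K/W
R_glass-fibre batt = R_total − R_other = 0.1513 K/W
k = L/(R·A) = 0.135/(0.1513×18.9)

k ≈ 0.0472 W/(m·K)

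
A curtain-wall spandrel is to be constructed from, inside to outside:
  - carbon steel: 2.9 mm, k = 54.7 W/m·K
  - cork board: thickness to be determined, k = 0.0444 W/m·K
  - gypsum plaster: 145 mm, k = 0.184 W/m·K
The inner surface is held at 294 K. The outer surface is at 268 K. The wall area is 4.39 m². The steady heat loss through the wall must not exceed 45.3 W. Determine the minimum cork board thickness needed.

Model the wall as resistances in series:
R_carbon steel = L/(kA) = 0.0029/(54.7×4.39) = 1.208×10^-5 K/W
R_gypsum plaster = L/(kA) = 0.145/(0.184×4.39) = 0.1795 K/W
Sum of the known resistances R_other = 0.1795 K/W
Required total resistance R_tot = ΔT/Q_allow = 26/45.3 = 0.574 K/W
R_cork board = R_tot − R_other = 0.3944 K/W
L = R·k·A = 0.3944×0.0444×4.39

L ≈ 76.9 mm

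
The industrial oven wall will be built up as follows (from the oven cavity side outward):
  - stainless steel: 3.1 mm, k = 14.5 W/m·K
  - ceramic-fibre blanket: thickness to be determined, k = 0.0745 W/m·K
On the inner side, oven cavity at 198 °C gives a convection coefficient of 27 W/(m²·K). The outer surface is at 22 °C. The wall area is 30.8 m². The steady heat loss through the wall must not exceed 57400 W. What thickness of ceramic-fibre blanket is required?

L ≈ 4.26 mm

Treating each layer as a thermal resistance in series:
R_inner film = 1/(h_i·A) = 1/(27×30.8) = 0.001203 K/W
R_stainless steel = L/(kA) = 0.0031/(14.5×30.8) = 6.941×10^-6 K/W
Sum of the known resistances R_other = 0.001209 K/W
Required total resistance R_tot = ΔT/Q_allow = 176/57400 = 0.003066 K/W
R_ceramic-fibre blanket = R_tot − R_other = 0.001857 K/W
L = R·k·A = 0.001857×0.0745×30.8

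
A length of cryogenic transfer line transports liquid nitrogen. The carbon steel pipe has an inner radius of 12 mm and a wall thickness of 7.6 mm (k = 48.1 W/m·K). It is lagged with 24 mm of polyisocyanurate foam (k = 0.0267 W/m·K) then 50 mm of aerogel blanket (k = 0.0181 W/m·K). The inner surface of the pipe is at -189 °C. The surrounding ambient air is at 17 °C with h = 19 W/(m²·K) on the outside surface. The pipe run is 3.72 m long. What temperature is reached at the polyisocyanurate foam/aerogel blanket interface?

T ≈ -104 °C

For a radial system each layer contributes R = ln(r_out/r_in)/(2πkL); films add R = 1/(hA).
R_carbon steel pipe wall = ln(19.6/12)/(2π×48.1×3.72) = 4.364×10^-4 K/W
R_polyisocyanurate foam = ln(43.6/19.6)/(2π×0.0267×3.72) = 1.281 K/W
R_aerogel blanket = ln(93.6/43.6)/(2π×0.0181×3.72) = 1.806 K/W
R_outer film = 1/(h_o·2πr_oL) = 1/(19×2π×0.0936×3.72) = 0.02406 K/W
R_total = 3.111 K/W
Q = ΔT/R_total = 206/3.111
Q = 66.2 W
T_interface = T_inner + Q·ΣR(inner→interface) = -189 + 66.2×1.282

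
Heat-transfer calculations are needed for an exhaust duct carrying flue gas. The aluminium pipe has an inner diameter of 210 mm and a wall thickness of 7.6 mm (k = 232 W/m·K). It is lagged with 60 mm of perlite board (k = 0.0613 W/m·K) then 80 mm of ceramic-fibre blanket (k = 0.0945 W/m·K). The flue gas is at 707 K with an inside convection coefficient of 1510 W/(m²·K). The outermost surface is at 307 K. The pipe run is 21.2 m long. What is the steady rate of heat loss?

Cylindrical conduction, so R = ln(r₂/r₁)/(2πkL) per layer, in series:
R_inner film = 1/(h_i·2πr₁L) = 1/(1510×2π×0.105×21.2) = 4.735×10^-5 K/W
R_aluminium pipe wall = ln(112.6/105)/(2π×232×21.2) = 2.261×10^-6 K/W
R_perlite board = ln(172.6/112.6)/(2π×0.0613×21.2) = 0.05231 K/W
R_ceramic-fibre blanket = ln(252.6/172.6)/(2π×0.0945×21.2) = 0.03025 K/W
R_total = 0.08261 K/W
Q = ΔT/R_total = 400/0.08261

Q ≈ 4840 W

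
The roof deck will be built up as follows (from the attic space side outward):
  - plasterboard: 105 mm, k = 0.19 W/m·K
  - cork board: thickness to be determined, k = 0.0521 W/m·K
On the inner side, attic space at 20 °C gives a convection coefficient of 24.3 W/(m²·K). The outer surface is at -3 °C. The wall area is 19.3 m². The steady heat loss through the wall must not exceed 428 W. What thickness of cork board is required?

L ≈ 23.1 mm

Thermal resistances in series:
R_inner film = 1/(h_i·A) = 1/(24.3×19.3) = 0.002132 K/W
R_plasterboard = L/(kA) = 0.105/(0.19×19.3) = 0.02863 K/W
Sum of the known resistances R_other = 0.03077 K/W
Required total resistance R_tot = ΔT/Q_allow = 23/428 = 0.05374 K/W
R_cork board = R_tot − R_other = 0.02297 K/W
L = R·k·A = 0.02297×0.0521×19.3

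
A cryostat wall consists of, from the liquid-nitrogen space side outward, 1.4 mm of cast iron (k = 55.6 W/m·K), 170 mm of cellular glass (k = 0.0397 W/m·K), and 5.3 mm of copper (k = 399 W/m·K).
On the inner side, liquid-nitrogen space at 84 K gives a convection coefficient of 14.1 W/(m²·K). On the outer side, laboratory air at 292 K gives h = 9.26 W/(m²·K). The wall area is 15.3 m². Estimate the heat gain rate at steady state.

Thermal resistances in series:
R_inner film = 1/(h_i·A) = 1/(14.1×15.3) = 0.004635 K/W
R_cast iron = L/(kA) = 0.0014/(55.6×15.3) = 1.646×10^-6 K/W
R_cellular glass = L/(kA) = 0.17/(0.0397×15.3) = 0.2799 K/W
R_copper = L/(kA) = 0.0053/(399×15.3) = 8.682×10^-7 K/W
R_outer film = 1/(h_o·A) = 1/(9.26×15.3) = 0.007058 K/W
R_total = 0.2916 K/W
Q = ΔT / R_total = 208 / 0.2916

Q ≈ 713 W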